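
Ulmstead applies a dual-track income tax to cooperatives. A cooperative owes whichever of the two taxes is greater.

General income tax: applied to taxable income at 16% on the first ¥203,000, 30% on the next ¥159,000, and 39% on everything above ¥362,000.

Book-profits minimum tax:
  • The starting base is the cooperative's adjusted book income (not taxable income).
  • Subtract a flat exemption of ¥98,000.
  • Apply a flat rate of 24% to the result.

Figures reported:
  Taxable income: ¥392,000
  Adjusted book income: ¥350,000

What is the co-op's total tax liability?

¥91,880

Book-profits minimum tax:
  Base (adjusted book income): ¥350,000
  Less exemption ¥98,000 → base ¥252,000
  ¥252,000 × 24% = ¥60,480

General income tax:
  ¥203,000 × 16% = ¥32,480
  ¥159,000 × 30% = ¥47,700
  ¥30,000 × 39% = ¥11,700
  → ¥91,880

¥91,880 > ¥60,480, so the general income tax governs.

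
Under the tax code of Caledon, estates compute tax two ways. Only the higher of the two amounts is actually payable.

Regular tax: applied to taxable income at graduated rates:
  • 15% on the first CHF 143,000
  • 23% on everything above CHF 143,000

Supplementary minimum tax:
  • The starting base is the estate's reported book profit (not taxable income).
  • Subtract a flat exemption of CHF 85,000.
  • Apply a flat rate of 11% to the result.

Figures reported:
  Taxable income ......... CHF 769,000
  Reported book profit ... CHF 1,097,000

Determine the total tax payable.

Regular tax:
  CHF 143,000 × 15% = CHF 21,450
  CHF 626,000 × 23% = CHF 143,980
  → CHF 165,430

Supplementary minimum tax:
  Base (reported book profit): CHF 1,097,000
  Less exemption CHF 85,000 → base CHF 1,012,000
  CHF 1,012,000 × 11% = CHF 111,320

CHF 165,430 > CHF 111,320, so the regular tax governs.

CHF 165,430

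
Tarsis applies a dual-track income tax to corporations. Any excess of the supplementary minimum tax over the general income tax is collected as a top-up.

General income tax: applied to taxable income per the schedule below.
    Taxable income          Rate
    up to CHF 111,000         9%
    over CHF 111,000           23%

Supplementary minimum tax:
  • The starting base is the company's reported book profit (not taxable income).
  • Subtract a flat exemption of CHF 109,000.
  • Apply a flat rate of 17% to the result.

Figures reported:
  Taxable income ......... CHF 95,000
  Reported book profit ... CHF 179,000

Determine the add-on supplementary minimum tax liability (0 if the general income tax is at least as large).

CHF 3,350

General income tax:
  CHF 95,000 × 9% = CHF 8,550

Supplementary minimum tax:
  Base (reported book profit): CHF 179,000
  Less exemption CHF 109,000 → base CHF 70,000
  CHF 70,000 × 17% = CHF 11,900

Excess of supplementary minimum tax over general income tax: CHF 11,900 − CHF 8,550 = CHF 3,350.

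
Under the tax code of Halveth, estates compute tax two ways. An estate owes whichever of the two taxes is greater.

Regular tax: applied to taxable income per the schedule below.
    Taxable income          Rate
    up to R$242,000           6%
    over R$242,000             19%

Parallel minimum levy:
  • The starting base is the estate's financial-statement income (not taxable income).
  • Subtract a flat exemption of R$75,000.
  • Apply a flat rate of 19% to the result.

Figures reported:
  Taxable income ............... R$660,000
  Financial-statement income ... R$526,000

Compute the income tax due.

R$93,940

Parallel minimum levy:
  Base (financial-statement income): R$526,000
  Less exemption R$75,000 → base R$451,000
  R$451,000 × 19% = R$85,690

Regular tax:
  R$242,000 × 6% = R$14,520
  R$418,000 × 19% = R$79,420
  → R$93,940

R$93,940 > R$85,690, so the regular tax governs.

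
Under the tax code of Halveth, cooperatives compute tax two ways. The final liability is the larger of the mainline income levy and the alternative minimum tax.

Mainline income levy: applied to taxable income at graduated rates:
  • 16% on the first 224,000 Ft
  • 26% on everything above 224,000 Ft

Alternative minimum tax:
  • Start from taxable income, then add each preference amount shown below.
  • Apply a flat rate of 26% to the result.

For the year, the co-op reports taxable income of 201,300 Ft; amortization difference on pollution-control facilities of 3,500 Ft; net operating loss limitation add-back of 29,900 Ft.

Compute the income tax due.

Alternative minimum tax:
  Adjusted income: 201,300 Ft + 3,500 Ft + 29,900 Ft = 234,700 Ft
  234,700 Ft × 26% = 61,022 Ft

Mainline income levy:
  201,300 Ft × 16% = 32,208 Ft

61,022 Ft > 32,208 Ft, so the alternative minimum tax is the binding amount.

61,022 Ft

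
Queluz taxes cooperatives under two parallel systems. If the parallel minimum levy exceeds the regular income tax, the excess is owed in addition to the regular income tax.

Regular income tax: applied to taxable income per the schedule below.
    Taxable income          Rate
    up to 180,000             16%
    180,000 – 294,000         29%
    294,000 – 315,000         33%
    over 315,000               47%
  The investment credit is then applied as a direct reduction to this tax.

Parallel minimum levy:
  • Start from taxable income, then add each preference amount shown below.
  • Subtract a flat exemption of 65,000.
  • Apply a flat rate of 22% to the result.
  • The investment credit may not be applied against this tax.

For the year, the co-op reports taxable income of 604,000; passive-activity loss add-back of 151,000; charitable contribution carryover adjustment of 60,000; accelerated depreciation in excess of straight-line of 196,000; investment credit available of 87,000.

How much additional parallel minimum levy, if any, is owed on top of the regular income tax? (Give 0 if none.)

90,500

Regular income tax:
  180,000 × 16% = 28,800
  114,000 × 29% = 33,060
  21,000 × 33% = 6,930
  289,000 × 47% = 135,830
  → 204,620
  Less investment credit 87,000 → 117,620

Parallel minimum levy:
  Adjusted income: 604,000 + 151,000 + 60,000 + 196,000 = 1,011,000
  Less exemption 65,000 → base 946,000
  946,000 × 22% = 208,120

Excess of parallel minimum levy over regular income tax: 208,120 − 117,620 = 90,500.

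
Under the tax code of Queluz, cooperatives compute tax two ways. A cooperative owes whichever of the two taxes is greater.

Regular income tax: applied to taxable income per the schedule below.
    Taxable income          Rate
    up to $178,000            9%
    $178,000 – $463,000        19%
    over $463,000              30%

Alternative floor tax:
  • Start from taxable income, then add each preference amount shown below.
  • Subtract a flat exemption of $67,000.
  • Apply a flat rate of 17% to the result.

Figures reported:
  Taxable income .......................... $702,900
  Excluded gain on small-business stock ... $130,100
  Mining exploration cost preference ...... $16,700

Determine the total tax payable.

Regular income tax:
  $178,000 × 9% = $16,020
  $285,000 × 19% = $54,150
  $239,900 × 30% = $71,970
  → $142,140

Alternative floor tax:
  Adjusted income: $702,900 + $130,100 + $16,700 = $849,700
  Less exemption $67,000 → base $782,700
  $782,700 × 17% = $133,059

$142,140 > $133,059, so the regular income tax governs.

$142,140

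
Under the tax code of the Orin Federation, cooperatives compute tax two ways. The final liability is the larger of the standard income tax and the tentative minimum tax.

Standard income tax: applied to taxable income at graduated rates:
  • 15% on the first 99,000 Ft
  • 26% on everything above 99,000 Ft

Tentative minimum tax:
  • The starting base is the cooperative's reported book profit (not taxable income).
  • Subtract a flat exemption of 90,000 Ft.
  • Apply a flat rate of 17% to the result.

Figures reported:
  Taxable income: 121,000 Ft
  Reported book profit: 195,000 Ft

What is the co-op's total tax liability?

20,570 Ft

Standard income tax:
  99,000 Ft × 15% = 14,850 Ft
  22,000 Ft × 26% = 5,720 Ft
  → 20,570 Ft

Tentative minimum tax:
  Base (reported book profit): 195,000 Ft
  Less exemption 90,000 Ft → base 105,000 Ft
  105,000 Ft × 17% = 17,850 Ft

20,570 Ft > 17,850 Ft, so the standard income tax governs.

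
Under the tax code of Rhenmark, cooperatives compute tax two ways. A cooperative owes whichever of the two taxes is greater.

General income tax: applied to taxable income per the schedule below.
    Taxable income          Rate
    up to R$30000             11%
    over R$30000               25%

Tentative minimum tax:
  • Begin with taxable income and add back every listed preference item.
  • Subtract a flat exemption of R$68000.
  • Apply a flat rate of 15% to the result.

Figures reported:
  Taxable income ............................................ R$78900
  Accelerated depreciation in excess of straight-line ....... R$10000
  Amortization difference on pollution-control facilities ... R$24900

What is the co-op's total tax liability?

R$15525

General income tax:
  R$30000 × 11% = R$3300
  R$48900 × 25% = R$12225
  → R$15525

Tentative minimum tax:
  Adjusted income: R$78900 + R$10000 + R$24900 = R$113800
  Less exemption R$68000 → base R$45800
  R$45800 × 15% = R$6870

R$15525 > R$6870, so the general income tax governs.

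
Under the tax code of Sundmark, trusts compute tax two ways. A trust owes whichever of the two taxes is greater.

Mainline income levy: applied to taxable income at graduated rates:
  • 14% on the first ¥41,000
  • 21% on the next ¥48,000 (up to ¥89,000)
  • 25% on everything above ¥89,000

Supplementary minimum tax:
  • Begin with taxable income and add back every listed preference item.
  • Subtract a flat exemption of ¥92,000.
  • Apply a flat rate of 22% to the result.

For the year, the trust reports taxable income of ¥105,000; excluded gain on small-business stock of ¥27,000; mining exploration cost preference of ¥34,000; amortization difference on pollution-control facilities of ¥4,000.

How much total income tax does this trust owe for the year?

Supplementary minimum tax:
  Adjusted income: ¥105,000 + ¥27,000 + ¥34,000 + ¥4,000 = ¥170,000
  Less exemption ¥92,000 → base ¥78,000
  ¥78,000 × 22% = ¥17,160

Mainline income levy:
  ¥41,000 × 14% = ¥5,740
  ¥48,000 × 21% = ¥10,080
  ¥16,000 × 25% = ¥4,000
  → ¥19,820

¥19,820 > ¥17,160, so the mainline income levy governs.

¥19,820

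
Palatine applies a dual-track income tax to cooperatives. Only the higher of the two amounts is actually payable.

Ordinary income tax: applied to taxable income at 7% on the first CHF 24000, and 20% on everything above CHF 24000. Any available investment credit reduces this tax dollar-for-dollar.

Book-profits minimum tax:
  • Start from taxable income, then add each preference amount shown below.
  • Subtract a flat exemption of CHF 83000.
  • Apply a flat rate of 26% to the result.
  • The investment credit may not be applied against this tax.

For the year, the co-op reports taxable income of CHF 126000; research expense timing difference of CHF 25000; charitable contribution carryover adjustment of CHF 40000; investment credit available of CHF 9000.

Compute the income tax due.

Ordinary income tax:
  CHF 24000 × 7% = CHF 1680
  CHF 102000 × 20% = CHF 20400
  → CHF 22080
  Less investment credit CHF 9000 → CHF 13080

Book-profits minimum tax:
  Adjusted income: CHF 126000 + CHF 25000 + CHF 40000 = CHF 191000
  Less exemption CHF 83000 → base CHF 108000
  CHF 108000 × 26% = CHF 28080

CHF 28080 > CHF 13080, so the book-profits minimum tax is the binding amount.

CHF 28080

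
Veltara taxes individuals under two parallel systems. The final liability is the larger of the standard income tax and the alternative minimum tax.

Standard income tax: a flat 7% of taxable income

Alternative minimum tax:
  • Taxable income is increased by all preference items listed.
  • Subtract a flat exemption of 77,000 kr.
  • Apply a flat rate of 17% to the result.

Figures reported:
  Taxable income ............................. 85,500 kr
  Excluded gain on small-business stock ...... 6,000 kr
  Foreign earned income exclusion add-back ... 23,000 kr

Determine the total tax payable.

Standard income tax:
  85,500 kr × 7% = 5,985 kr

Alternative minimum tax:
  Adjusted income: 85,500 kr + 6,000 kr + 23,000 kr = 114,500 kr
  Less exemption 77,000 kr → base 37,500 kr
  37,500 kr × 17% = 6,375 kr

6,375 kr > 5,985 kr, so the alternative minimum tax is the binding amount.

6,375 kr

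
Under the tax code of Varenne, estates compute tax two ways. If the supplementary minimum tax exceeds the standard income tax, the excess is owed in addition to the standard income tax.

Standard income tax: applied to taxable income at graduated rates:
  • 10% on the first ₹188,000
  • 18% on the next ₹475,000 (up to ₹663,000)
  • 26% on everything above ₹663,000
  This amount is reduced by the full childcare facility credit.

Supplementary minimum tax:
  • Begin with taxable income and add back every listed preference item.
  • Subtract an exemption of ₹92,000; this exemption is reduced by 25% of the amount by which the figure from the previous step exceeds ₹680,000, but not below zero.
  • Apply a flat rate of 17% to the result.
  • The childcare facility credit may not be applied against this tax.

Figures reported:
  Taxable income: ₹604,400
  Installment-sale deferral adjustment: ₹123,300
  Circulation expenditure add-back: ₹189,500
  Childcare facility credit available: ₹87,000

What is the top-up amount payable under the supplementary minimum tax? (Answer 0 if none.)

₹143,613

Supplementary minimum tax:
  Adjusted income: ₹604,400 + ₹123,300 + ₹189,500 = ₹917,200
  Exemption: ₹92,000 − 25% × (₹917,200 − ₹680,000) = ₹92,000 − ₹59,300 = ₹32,700
  Base: ₹917,200 − ₹32,700 = ₹884,500
  ₹884,500 × 17% = ₹150,365

Standard income tax:
  ₹188,000 × 10% = ₹18,800
  ₹416,400 × 18% = ₹74,952
  → ₹93,752
  Less childcare facility credit ₹87,000 → ₹6,752

Excess of supplementary minimum tax over standard income tax: ₹150,365 − ₹6,752 = ₹143,613.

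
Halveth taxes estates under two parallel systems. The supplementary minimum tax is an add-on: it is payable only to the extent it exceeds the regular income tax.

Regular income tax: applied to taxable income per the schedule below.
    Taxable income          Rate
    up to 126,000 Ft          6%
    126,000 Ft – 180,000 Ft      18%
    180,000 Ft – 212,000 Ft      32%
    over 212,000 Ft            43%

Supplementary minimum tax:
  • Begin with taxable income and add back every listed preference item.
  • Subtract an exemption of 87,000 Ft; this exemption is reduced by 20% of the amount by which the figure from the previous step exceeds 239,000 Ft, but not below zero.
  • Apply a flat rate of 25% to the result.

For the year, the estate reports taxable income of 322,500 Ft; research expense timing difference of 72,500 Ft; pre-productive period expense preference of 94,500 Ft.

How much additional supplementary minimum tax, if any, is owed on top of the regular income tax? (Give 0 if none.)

38,115 Ft

Regular income tax:
  126,000 Ft × 6% = 7,560 Ft
  54,000 Ft × 18% = 9,720 Ft
  32,000 Ft × 32% = 10,240 Ft
  110,500 Ft × 43% = 47,515 Ft
  → 75,035 Ft

Supplementary minimum tax:
  Adjusted income: 322,500 Ft + 72,500 Ft + 94,500 Ft = 489,500 Ft
  Exemption: 87,000 Ft − 20% × (489,500 Ft − 239,000 Ft) = 87,000 Ft − 50,100 Ft = 36,900 Ft
  Base: 489,500 Ft − 36,900 Ft = 452,600 Ft
  452,600 Ft × 25% = 113,150 Ft

Excess of supplementary minimum tax over regular income tax: 113,150 Ft − 75,035 Ft = 38,115 Ft.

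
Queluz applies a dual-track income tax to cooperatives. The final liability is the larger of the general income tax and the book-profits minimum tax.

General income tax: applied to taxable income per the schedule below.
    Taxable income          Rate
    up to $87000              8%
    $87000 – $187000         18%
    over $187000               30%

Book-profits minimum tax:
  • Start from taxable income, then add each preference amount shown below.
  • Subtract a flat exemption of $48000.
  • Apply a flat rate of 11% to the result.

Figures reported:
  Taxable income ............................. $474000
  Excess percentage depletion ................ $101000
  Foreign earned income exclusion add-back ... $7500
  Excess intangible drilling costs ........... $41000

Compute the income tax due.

General income tax:
  $87000 × 8% = $6960
  $100000 × 18% = $18000
  $287000 × 30% = $86100
  → $111060

Book-profits minimum tax:
  Adjusted income: $474000 + $101000 + $7500 + $41000 = $623500
  Less exemption $48000 → base $575500
  $575500 × 11% = $63305

$111060 > $63305, so the general income tax governs.

$111060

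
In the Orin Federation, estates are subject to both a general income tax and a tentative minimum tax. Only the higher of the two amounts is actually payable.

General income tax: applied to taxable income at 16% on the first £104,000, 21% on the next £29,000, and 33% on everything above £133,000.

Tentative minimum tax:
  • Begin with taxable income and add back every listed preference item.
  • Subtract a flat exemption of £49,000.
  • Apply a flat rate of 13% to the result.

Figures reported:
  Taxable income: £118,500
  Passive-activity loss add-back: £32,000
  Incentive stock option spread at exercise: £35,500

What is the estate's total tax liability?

General income tax:
  £104,000 × 16% = £16,640
  £14,500 × 21% = £3,045
  → £19,685

Tentative minimum tax:
  Adjusted income: £118,500 + £32,000 + £35,500 = £186,000
  Less exemption £49,000 → base £137,000
  £137,000 × 13% = £17,810

£19,685 > £17,810, so the general income tax governs.

£19,685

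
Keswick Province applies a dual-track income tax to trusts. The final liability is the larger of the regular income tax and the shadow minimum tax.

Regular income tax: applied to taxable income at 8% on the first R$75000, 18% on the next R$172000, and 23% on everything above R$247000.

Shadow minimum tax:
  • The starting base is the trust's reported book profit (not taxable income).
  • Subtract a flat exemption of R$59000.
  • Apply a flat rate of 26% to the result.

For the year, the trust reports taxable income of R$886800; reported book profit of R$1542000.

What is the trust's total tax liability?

R$385580

Shadow minimum tax:
  Base (reported book profit): R$1542000
  Less exemption R$59000 → base R$1483000
  R$1483000 × 26% = R$385580

Regular income tax:
  R$75000 × 8% = R$6000
  R$172000 × 18% = R$30960
  R$639800 × 23% = R$147154
  → R$184114

R$385580 > R$184114, so the shadow minimum tax is the binding amount.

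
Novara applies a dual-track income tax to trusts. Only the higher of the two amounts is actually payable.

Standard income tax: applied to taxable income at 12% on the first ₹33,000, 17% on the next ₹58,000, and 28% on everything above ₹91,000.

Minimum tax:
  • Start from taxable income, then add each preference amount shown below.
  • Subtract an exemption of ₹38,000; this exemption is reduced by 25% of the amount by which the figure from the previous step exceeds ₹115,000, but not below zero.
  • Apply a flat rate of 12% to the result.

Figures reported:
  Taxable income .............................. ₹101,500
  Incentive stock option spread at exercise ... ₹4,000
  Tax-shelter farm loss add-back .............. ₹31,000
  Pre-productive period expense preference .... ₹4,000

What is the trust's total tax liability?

Minimum tax:
  Adjusted income: ₹101,500 + ₹4,000 + ₹31,000 + ₹4,000 = ₹140,500
  Exemption: ₹38,000 − 25% × (₹140,500 − ₹115,000) = ₹38,000 − ₹6,375 = ₹31,625
  Base: ₹140,500 − ₹31,625 = ₹108,875
  ₹108,875 × 12% = ₹13,065

Standard income tax:
  ₹33,000 × 12% = ₹3,960
  ₹58,000 × 17% = ₹9,860
  ₹10,500 × 28% = ₹2,940
  → ₹16,760

₹16,760 > ₹13,065, so the standard income tax governs.

₹16,760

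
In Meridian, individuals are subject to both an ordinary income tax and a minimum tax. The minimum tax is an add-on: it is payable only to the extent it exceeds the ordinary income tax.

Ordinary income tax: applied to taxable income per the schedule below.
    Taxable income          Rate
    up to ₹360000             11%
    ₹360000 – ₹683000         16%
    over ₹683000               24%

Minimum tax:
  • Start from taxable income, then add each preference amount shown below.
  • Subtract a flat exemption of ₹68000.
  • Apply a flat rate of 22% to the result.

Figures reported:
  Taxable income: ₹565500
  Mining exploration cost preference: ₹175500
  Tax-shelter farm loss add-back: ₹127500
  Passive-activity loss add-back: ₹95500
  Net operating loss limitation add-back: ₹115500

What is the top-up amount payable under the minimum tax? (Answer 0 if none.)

Ordinary income tax:
  ₹360000 × 11% = ₹39600
  ₹205500 × 16% = ₹32880
  → ₹72480

Minimum tax:
  Adjusted income: ₹565500 + ₹175500 + ₹127500 + ₹95500 + ₹115500 = ₹1079500
  Less exemption ₹68000 → base ₹1011500
  ₹1011500 × 22% = ₹222530

Excess of minimum tax over ordinary income tax: ₹222530 − ₹72480 = ₹150050.

₹150050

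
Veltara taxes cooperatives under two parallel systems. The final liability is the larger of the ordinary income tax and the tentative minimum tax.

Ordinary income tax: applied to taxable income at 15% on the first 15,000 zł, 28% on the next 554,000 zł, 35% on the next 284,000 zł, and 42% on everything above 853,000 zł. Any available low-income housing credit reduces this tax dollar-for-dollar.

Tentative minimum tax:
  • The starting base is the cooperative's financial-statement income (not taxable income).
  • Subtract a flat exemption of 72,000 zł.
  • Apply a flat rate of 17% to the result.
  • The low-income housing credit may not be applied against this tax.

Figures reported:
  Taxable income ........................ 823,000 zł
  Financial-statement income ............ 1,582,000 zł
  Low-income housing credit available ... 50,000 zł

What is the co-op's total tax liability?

256,700 zł

Ordinary income tax:
  15,000 zł × 15% = 2,250 zł
  554,000 zł × 28% = 155,120 zł
  254,000 zł × 35% = 88,900 zł
  → 246,270 zł
  Less low-income housing credit 50,000 zł → 196,270 zł

Tentative minimum tax:
  Base (financial-statement income): 1,582,000 zł
  Less exemption 72,000 zł → base 1,510,000 zł
  1,510,000 zł × 17% = 256,700 zł

256,700 zł > 196,270 zł, so the tentative minimum tax is the binding amount.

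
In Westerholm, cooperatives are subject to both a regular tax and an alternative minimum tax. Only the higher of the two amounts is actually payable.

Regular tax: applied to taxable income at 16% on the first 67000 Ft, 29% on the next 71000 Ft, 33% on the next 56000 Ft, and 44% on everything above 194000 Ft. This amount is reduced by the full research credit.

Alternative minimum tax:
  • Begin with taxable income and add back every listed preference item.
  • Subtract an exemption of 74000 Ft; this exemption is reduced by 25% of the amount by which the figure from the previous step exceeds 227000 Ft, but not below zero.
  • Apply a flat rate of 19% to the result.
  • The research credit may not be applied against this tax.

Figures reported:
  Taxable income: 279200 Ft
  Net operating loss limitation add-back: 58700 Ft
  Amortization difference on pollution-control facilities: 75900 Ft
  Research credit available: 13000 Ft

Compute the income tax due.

74278 Ft

Regular tax:
  67000 Ft × 16% = 10720 Ft
  71000 Ft × 29% = 20590 Ft
  56000 Ft × 33% = 18480 Ft
  85200 Ft × 44% = 37488 Ft
  → 87278 Ft
  Less research credit 13000 Ft → 74278 Ft

Alternative minimum tax:
  Adjusted income: 279200 Ft + 58700 Ft + 75900 Ft = 413800 Ft
  Exemption: 74000 Ft − 25% × (413800 Ft − 227000 Ft) = 74000 Ft − 46700 Ft = 27300 Ft
  Base: 413800 Ft − 27300 Ft = 386500 Ft
  386500 Ft × 19% = 73435 Ft

74278 Ft > 73435 Ft, so the regular tax governs.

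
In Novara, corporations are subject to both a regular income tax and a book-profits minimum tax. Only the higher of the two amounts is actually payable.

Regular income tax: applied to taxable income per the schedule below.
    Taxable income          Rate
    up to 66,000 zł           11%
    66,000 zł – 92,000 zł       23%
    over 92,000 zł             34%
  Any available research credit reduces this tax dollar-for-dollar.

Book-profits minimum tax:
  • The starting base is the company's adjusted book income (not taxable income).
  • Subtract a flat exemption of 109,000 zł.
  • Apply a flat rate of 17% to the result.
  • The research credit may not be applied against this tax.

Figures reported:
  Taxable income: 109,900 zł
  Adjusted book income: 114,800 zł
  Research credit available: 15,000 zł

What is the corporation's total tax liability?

Book-profits minimum tax:
  Base (adjusted book income): 114,800 zł
  Less exemption 109,000 zł → base 5,800 zł
  5,800 zł × 17% = 986 zł

Regular income tax:
  66,000 zł × 11% = 7,260 zł
  26,000 zł × 23% = 5,980 zł
  17,900 zł × 34% = 6,086 zł
  → 19,326 zł
  Less research credit 15,000 zł → 4,326 zł

4,326 zł > 986 zł, so the regular income tax governs.

4,326 zł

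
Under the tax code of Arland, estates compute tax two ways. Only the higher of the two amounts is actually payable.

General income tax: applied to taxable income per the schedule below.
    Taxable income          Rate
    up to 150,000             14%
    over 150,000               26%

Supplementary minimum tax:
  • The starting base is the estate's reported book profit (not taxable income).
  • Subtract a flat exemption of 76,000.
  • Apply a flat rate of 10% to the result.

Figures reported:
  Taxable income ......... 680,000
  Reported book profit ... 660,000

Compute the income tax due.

General income tax:
  150,000 × 14% = 21,000
  530,000 × 26% = 137,800
  → 158,800

Supplementary minimum tax:
  Base (reported book profit): 660,000
  Less exemption 76,000 → base 584,000
  584,000 × 10% = 58,400

158,800 > 58,400, so the general income tax governs.

158,800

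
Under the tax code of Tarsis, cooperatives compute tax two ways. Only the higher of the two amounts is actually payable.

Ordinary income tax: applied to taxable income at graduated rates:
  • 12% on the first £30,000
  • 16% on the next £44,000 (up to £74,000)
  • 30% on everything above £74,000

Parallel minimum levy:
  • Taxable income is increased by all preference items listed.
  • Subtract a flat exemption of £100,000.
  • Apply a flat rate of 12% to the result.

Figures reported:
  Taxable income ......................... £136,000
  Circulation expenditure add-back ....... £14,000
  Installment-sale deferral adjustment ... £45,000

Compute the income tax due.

Ordinary income tax:
  £30,000 × 12% = £3,600
  £44,000 × 16% = £7,040
  £62,000 × 30% = £18,600
  → £29,240

Parallel minimum levy:
  Adjusted income: £136,000 + £14,000 + £45,000 = £195,000
  Less exemption £100,000 → base £95,000
  £95,000 × 12% = £11,400

£29,240 > £11,400, so the ordinary income tax governs.

£29,240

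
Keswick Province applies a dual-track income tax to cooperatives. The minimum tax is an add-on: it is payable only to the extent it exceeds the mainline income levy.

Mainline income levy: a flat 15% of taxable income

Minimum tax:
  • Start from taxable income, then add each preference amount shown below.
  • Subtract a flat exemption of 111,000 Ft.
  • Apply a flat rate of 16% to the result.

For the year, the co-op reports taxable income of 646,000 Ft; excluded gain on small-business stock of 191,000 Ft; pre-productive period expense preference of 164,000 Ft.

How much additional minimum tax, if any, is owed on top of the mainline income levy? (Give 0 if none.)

Minimum tax:
  Adjusted income: 646,000 Ft + 191,000 Ft + 164,000 Ft = 1,001,000 Ft
  Less exemption 111,000 Ft → base 890,000 Ft
  890,000 Ft × 16% = 142,400 Ft

Mainline income levy:
  646,000 Ft × 15% = 96,900 Ft

Excess of minimum tax over mainline income levy: 142,400 Ft − 96,900 Ft = 45,500 Ft.

45,500 Ft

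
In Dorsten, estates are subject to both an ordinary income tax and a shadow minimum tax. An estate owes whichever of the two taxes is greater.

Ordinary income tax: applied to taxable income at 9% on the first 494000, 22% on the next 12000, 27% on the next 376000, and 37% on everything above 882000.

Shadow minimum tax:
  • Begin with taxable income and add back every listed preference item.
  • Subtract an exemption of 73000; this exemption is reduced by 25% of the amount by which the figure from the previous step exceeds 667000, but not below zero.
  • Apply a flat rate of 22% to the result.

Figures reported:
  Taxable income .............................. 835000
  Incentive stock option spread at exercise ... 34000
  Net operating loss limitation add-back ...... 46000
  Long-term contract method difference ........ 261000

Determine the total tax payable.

258720

Ordinary income tax:
  494000 × 9% = 44460
  12000 × 22% = 2640
  329000 × 27% = 88830
  → 135930

Shadow minimum tax:
  Adjusted income: 835000 + 34000 + 46000 + 261000 = 1176000
  Exemption: 25% × (1176000 − 667000) = 127250 ≥ 73000, so the exemption is fully phased out
  Base: 1176000 − 0 = 1176000
  1176000 × 22% = 258720

258720 > 135930, so the shadow minimum tax is the binding amount.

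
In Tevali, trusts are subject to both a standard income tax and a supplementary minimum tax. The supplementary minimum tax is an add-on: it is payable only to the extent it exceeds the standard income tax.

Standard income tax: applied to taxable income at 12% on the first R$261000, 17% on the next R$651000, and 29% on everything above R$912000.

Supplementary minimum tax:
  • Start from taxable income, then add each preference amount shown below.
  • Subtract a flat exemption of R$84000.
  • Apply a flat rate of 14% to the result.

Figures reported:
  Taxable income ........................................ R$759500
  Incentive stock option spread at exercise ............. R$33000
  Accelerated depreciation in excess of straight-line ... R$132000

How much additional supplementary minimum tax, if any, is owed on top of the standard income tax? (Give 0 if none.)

R$1605

Standard income tax:
  R$261000 × 12% = R$31320
  R$498500 × 17% = R$84745
  → R$116065

Supplementary minimum tax:
  Adjusted income: R$759500 + R$33000 + R$132000 = R$924500
  Less exemption R$84000 → base R$840500
  R$840500 × 14% = R$117670

Excess of supplementary minimum tax over standard income tax: R$117670 − R$116065 = R$1605.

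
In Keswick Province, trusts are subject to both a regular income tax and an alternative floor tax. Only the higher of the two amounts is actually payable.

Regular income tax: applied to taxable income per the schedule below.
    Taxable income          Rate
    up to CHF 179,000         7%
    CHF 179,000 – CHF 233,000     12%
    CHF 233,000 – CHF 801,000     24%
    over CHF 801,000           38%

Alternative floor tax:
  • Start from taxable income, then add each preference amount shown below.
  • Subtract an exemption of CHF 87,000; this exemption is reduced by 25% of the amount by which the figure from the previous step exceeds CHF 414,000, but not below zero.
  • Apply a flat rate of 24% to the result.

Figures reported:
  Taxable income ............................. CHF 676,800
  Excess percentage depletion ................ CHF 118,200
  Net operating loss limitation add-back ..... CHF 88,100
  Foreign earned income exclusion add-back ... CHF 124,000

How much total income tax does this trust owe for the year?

CHF 241,704

Alternative floor tax:
  Adjusted income: CHF 676,800 + CHF 118,200 + CHF 88,100 + CHF 124,000 = CHF 1,007,100
  Exemption: 25% × (CHF 1,007,100 − CHF 414,000) = CHF 148,275 ≥ CHF 87,000, so the exemption is fully phased out
  Base: CHF 1,007,100 − CHF 0 = CHF 1,007,100
  CHF 1,007,100 × 24% = CHF 241,704

Regular income tax:
  CHF 179,000 × 7% = CHF 12,530
  CHF 54,000 × 12% = CHF 6,480
  CHF 443,800 × 24% = CHF 106,512
  → CHF 125,522

CHF 241,704 > CHF 125,522, so the alternative floor tax is the binding amount.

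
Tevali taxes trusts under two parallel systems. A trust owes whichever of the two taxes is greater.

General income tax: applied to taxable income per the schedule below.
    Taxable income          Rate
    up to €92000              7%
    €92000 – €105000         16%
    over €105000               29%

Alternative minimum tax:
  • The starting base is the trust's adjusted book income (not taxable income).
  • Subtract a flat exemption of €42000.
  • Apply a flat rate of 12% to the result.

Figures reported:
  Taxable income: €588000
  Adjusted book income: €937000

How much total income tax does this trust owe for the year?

€148590

Alternative minimum tax:
  Base (adjusted book income): €937000
  Less exemption €42000 → base €895000
  €895000 × 12% = €107400

General income tax:
  €92000 × 7% = €6440
  €13000 × 16% = €2080
  €483000 × 29% = €140070
  → €148590

€148590 > €107400, so the general income tax governs.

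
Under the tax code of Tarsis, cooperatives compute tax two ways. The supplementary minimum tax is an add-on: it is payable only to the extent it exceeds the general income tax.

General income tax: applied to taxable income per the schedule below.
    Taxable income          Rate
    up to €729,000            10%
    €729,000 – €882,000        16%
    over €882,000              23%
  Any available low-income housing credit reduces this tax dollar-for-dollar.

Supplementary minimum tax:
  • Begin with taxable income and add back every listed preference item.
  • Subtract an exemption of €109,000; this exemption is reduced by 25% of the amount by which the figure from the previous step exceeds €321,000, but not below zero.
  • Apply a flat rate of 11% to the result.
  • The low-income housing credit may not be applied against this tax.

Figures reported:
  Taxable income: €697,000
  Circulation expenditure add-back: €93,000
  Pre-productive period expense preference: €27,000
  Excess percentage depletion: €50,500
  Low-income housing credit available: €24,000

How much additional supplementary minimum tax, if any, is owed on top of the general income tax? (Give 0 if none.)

€49,725

Supplementary minimum tax:
  Adjusted income: €697,000 + €93,000 + €27,000 + €50,500 = €867,500
  Exemption: 25% × (€867,500 − €321,000) = €136,625 ≥ €109,000, so the exemption is fully phased out
  Base: €867,500 − €0 = €867,500
  €867,500 × 11% = €95,425

General income tax:
  €697,000 × 10% = €69,700
  Less low-income housing credit €24,000 → €45,700

Excess of supplementary minimum tax over general income tax: €95,425 − €45,700 = €49,725.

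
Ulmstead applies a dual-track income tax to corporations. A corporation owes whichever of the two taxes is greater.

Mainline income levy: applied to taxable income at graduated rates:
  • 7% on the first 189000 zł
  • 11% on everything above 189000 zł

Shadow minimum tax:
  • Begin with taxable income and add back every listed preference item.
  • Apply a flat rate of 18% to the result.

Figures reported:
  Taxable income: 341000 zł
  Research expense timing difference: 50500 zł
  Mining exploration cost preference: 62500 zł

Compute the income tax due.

81720 zł

Mainline income levy:
  189000 zł × 7% = 13230 zł
  152000 zł × 11% = 16720 zł
  → 29950 zł

Shadow minimum tax:
  Adjusted income: 341000 zł + 50500 zł + 62500 zł = 454000 zł
  454000 zł × 18% = 81720 zł

81720 zł > 29950 zł, so the shadow minimum tax is the binding amount.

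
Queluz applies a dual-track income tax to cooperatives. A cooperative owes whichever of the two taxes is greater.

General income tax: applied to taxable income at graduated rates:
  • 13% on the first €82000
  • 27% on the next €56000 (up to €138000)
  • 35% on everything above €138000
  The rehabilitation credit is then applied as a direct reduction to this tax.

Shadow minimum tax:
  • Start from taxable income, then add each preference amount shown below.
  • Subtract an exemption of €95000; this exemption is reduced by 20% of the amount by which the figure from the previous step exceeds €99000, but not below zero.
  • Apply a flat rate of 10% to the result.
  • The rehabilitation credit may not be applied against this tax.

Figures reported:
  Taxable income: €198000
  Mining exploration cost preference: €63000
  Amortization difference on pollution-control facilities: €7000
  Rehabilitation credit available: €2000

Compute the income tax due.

General income tax:
  €82000 × 13% = €10660
  €56000 × 27% = €15120
  €60000 × 35% = €21000
  → €46780
  Less rehabilitation credit €2000 → €44780

Shadow minimum tax:
  Adjusted income: €198000 + €63000 + €7000 = €268000
  Exemption: €95000 − 20% × (€268000 − €99000) = €95000 − €33800 = €61200
  Base: €268000 − €61200 = €206800
  €206800 × 10% = €20680

€44780 > €20680, so the general income tax governs.

€44780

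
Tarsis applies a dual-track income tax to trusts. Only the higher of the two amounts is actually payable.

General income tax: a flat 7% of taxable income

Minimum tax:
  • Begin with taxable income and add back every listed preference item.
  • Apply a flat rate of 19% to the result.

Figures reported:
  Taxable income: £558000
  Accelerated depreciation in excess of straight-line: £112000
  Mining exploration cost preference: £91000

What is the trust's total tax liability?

£144590

Minimum tax:
  Adjusted income: £558000 + £112000 + £91000 = £761000
  £761000 × 19% = £144590

General income tax:
  £558000 × 7% = £39060

£144590 > £39060, so the minimum tax is the binding amount.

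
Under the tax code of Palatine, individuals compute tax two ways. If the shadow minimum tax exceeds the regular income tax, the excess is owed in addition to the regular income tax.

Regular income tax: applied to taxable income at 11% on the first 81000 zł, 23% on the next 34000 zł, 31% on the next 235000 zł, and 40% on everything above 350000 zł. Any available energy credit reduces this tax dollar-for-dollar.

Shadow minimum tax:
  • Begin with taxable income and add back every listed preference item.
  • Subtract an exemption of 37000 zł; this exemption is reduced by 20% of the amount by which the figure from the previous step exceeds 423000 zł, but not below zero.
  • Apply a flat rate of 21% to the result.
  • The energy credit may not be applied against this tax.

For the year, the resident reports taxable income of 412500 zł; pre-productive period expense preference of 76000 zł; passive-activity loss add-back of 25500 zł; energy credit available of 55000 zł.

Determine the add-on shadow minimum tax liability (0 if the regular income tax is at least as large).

44412 zł

Shadow minimum tax:
  Adjusted income: 412500 zł + 76000 zł + 25500 zł = 514000 zł
  Exemption: 37000 zł − 20% × (514000 zł − 423000 zł) = 37000 zł − 18200 zł = 18800 zł
  Base: 514000 zł − 18800 zł = 495200 zł
  495200 zł × 21% = 103992 zł

Regular income tax:
  81000 zł × 11% = 8910 zł
  34000 zł × 23% = 7820 zł
  235000 zł × 31% = 72850 zł
  62500 zł × 40% = 25000 zł
  → 114580 zł
  Less energy credit 55000 zł → 59580 zł

Excess of shadow minimum tax over regular income tax: 103992 zł − 59580 zł = 44412 zł.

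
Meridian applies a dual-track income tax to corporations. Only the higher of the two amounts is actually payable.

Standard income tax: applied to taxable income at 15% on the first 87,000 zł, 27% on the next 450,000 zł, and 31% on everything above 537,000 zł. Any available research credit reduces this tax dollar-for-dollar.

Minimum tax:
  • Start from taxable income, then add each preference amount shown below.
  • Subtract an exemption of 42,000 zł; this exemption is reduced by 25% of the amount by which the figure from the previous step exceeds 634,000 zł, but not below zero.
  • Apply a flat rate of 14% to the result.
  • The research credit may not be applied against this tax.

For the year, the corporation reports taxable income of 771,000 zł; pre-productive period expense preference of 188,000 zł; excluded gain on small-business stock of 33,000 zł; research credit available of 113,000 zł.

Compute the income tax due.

Standard income tax:
  87,000 zł × 15% = 13,050 zł
  450,000 zł × 27% = 121,500 zł
  234,000 zł × 31% = 72,540 zł
  → 207,090 zł
  Less research credit 113,000 zł → 94,090 zł

Minimum tax:
  Adjusted income: 771,000 zł + 188,000 zł + 33,000 zł = 992,000 zł
  Exemption: 25% × (992,000 zł − 634,000 zł) = 89,500 zł ≥ 42,000 zł, so the exemption is fully phased out
  Base: 992,000 zł − 0 zł = 992,000 zł
  992,000 zł × 14% = 138,880 zł

138,880 zł > 94,090 zł, so the minimum tax is the binding amount.

138,880 zł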